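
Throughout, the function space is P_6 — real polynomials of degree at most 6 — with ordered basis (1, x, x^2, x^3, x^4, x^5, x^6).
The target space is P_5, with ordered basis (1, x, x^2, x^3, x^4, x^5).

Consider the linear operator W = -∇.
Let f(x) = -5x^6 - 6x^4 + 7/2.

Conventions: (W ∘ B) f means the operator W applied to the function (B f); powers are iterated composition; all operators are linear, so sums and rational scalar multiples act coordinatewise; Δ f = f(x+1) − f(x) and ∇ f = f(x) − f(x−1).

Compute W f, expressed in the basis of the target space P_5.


∇ f = -30x^5 + 75x^4 - 124x^3 + 111x^2 - 54x + 11
(-∇) f = 30x^5 - 75x^4 + 124x^3 - 111x^2 + 54x - 11

the image equals g(x) = 30x^5 - 75x^4 + 124x^3 - 111x^2 + 54x - 11


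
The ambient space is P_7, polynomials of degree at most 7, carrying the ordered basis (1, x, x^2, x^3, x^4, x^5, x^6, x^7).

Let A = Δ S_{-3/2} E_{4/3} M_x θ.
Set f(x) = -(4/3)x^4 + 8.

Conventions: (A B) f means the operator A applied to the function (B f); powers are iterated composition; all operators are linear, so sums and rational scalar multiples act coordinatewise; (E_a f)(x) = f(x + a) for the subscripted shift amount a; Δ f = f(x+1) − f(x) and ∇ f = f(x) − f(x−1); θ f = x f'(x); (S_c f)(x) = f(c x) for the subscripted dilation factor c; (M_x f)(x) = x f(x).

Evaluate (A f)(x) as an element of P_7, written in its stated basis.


the result is g(x) = (405/2)x^4 - 315x^3 + 285x^2 - (2275/18)x + 3641/162

θ f = -(16/3)x^4
M_x θ f = -(16/3)x^5
E_{4/3} (M_x θ) f = -(16/3)x^5 - (320/9)x^4 - (2560/27)x^3 - (10240/81)x^2 - (20480/243)x - 16384/729
S_{-3/2} E_{4/3} (M_x θ) f = (81/2)x^5 - 180x^4 + 320x^3 - (2560/9)x^2 + (10240/81)x - 16384/729
Δ S_{-3/2} E_{4/3} (M_x θ) f = (405/2)x^4 - 315x^3 + 285x^2 - (2275/18)x + 3641/162


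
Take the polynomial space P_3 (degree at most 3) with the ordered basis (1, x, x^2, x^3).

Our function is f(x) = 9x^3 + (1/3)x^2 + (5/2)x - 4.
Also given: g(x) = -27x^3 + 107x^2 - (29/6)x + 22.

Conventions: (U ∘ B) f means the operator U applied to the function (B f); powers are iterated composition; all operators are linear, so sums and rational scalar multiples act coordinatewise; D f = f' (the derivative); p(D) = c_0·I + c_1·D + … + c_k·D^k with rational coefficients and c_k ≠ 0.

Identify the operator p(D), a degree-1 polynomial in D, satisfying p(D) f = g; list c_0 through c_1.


p(D) = -3·I + 4·D, i.e. c_0 = -3, c_1 = 4

D^0 f = 9x^3 + (1/3)x^2 + (5/2)x - 4
D^1 f = 27x^2 + (2/3)x + 5/2
matching coefficients of g against c_0 f + c_1 Df + … from the top degree down determines the c_i
solution: c_0 = -3, c_1 = 4


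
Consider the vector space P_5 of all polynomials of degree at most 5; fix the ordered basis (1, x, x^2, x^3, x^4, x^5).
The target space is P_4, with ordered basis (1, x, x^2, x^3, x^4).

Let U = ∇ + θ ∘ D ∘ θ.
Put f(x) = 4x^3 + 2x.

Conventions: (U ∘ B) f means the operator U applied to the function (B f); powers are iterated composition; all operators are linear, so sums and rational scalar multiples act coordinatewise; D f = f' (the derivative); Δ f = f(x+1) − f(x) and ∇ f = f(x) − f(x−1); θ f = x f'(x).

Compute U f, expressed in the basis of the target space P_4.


g(x) = 84x^2 - 12x + 6

∇ f = 12x^2 - 12x + 6
θ f = 12x^3 + 2x
D θ f = 36x^2 + 2
θ D θ f = 72x^2
(∇ + θ ∘ D ∘ θ) f = 84x^2 - 12x + 6


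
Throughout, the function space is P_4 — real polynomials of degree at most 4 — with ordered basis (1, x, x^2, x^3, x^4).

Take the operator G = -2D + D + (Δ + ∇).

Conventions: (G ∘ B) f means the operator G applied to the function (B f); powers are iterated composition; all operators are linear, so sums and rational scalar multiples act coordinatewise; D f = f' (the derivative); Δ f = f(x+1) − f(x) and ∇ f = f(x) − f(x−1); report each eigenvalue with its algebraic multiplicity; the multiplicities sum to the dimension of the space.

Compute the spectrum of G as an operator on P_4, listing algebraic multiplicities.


image of 1: 0
image of x: 1
image of x^2: 2x
image of x^3: 3x^2 + 2
image of x^4: 4x^3 + 8x
the matrix is upper triangular; its diagonal is (0, 0, 0, 0, 0)
for a triangular matrix the eigenvalues are the diagonal entries, with algebraic multiplicity their repetition count

λ = 0 (multiplicity 5)


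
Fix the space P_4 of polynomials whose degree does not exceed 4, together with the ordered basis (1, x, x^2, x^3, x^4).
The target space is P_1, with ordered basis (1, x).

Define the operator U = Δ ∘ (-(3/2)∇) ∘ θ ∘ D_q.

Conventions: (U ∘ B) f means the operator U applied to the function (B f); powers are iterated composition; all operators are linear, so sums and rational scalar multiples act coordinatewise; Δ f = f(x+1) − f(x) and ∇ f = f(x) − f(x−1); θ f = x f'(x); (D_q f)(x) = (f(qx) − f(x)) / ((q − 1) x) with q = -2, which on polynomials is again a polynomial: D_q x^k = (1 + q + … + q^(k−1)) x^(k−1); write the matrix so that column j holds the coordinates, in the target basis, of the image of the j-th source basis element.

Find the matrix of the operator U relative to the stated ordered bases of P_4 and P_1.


image of 1: 0
image of x: 0
image of x^2: 0
image of x^3: -18
image of x^4: 135x
each image's coordinates form column j of the matrix

the matrix is [[0, 0, 0, -18, 0]; [0, 0, 0, 0, 135]] (rows listed top to bottom)


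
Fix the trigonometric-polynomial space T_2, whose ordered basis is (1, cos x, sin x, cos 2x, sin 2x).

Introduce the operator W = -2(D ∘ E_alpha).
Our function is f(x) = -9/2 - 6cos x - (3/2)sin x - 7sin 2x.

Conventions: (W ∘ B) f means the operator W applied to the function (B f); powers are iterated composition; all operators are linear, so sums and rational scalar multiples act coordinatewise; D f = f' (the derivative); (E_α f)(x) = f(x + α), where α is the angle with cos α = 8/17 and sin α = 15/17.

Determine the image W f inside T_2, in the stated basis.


E_alpha f = -9/2 - (141/34)cos x + (78/17)sin x - (1680/289)cos 2x + (1127/289)sin 2x
D E_alpha f = (78/17)cos x + (141/34)sin x + (2254/289)cos 2x + (3360/289)sin 2x
(-2(D ∘ E_alpha)) f = -(156/17)cos x - (141/17)sin x - (4508/289)cos 2x - (6720/289)sin 2x

g(x) = -(156/17)cos x - (141/17)sin x - (4508/289)cos 2x - (6720/289)sin 2x


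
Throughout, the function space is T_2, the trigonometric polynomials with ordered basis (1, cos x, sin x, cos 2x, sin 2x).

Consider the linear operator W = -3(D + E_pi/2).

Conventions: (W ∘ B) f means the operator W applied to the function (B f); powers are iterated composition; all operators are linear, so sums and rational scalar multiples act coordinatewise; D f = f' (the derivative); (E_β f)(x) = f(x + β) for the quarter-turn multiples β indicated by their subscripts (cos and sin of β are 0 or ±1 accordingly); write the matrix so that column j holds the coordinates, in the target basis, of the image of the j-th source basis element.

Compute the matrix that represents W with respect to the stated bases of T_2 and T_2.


the matrix is [[-3, 0, 0, 0, 0]; [0, 0, -6, 0, 0]; [0, 6, 0, 0, 0]; [0, 0, 0, 3, -6]; [0, 0, 0, 6, 3]] (rows listed top to bottom)

image of 1: -3
image of cos x: 6sin x
image of sin x: -6cos x
image of cos 2x: 3cos 2x + 6sin 2x
image of sin 2x: -6cos 2x + 3sin 2x
each image's coordinates form column j of the matrix


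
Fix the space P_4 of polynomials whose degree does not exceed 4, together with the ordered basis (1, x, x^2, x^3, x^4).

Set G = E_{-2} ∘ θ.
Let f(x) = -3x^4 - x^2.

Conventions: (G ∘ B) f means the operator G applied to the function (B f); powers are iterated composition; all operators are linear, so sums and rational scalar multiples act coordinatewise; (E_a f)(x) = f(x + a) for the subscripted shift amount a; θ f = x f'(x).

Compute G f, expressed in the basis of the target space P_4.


the result is g(x) = -12x^4 + 96x^3 - 290x^2 + 392x - 200

θ f = -12x^4 - 2x^2
E_{-2} θ f = -12x^4 + 96x^3 - 290x^2 + 392x - 200


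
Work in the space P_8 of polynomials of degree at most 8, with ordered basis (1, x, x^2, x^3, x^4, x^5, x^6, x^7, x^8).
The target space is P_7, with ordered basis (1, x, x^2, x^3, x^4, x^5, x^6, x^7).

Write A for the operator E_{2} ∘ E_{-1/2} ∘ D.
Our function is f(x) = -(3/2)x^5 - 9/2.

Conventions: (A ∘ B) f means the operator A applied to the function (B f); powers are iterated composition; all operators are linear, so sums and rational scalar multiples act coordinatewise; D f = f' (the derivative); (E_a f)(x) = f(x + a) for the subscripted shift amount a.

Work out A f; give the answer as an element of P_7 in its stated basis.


g(x) = -(15/2)x^4 - 45x^3 - (405/4)x^2 - (405/4)x - 1215/32

D f = -(15/2)x^4
E_{-1/2} D f = -(15/2)x^4 + 15x^3 - (45/4)x^2 + (15/4)x - 15/32
E_{2} E_{-1/2} D f = -(15/2)x^4 - 45x^3 - (405/4)x^2 - (405/4)x - 1215/32


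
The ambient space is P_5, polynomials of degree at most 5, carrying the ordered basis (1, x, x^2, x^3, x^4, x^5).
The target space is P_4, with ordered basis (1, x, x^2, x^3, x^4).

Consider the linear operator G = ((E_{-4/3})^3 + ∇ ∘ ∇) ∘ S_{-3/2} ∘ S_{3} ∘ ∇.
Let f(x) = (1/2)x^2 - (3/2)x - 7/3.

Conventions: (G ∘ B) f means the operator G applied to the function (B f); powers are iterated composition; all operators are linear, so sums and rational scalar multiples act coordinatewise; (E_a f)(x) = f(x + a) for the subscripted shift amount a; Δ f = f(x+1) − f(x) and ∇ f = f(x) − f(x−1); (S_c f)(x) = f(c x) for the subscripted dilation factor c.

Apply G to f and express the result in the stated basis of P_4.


∇ f = x - 2
S_{3} ∇ f = 3x - 2
S_{-3/2} S_{3} ∇ f = -(9/2)x - 2
E_{-4/3} (S_{-3/2} ∘ S_{3}) ∇ f = -(9/2)x + 4
E_{-4/3} E_{-4/3} (S_{-3/2} ∘ S_{3}) ∇ f = -(9/2)x + 10
E_{-4/3} E_{-4/3} E_{-4/3} (S_{-3/2} ∘ S_{3}) ∇ f = -(9/2)x + 16
∇ (S_{-3/2} ∘ S_{3}) ∇ f = -9/2
∇ ∇ (S_{-3/2} ∘ S_{3}) ∇ f = 0
((E_{-4/3})^3 + ∇ ∘ ∇) (S_{-3/2} ∘ S_{3}) ∇ f = -(9/2)x + 16

g(x) = -(9/2)x + 16


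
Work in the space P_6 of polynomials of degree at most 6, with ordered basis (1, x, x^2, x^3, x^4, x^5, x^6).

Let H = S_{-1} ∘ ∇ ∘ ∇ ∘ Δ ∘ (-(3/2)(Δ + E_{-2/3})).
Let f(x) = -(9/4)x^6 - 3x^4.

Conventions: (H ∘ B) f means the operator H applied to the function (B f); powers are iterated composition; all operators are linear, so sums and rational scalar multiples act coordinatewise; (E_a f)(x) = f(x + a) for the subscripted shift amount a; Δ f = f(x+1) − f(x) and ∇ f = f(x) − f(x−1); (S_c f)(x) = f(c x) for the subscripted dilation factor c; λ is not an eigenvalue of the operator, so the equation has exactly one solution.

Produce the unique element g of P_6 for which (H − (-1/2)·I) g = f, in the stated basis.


write g with unknown coordinates in the stated basis and equate coefficients in (H − (-1/2)·I) g = f
solving from the highest basis element down gives g = -(9/2)x^6 - 6x^4 + 1620x^3 + 810x^2 + 8262x + 31602
check: H g = -810x^3 - 405x^2 - 4131x - 15801
so H g − (-1/2)·g = -(9/4)x^6 - 3x^4 = f ✓

g(x) = -(9/2)x^6 - 6x^4 + 1620x^3 + 810x^2 + 8262x + 31602


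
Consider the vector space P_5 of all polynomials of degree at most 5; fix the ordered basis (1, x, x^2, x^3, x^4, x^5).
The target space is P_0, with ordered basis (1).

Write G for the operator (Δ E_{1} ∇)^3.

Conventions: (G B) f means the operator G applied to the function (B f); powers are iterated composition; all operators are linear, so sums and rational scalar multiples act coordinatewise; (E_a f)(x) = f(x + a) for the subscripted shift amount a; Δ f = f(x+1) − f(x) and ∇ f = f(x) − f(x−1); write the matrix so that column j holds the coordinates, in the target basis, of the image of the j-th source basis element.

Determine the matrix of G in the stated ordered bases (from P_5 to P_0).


the matrix is [[0, 0, 0, 0, 0, 0]] (rows listed top to bottom)

image of 1: 0
image of x: 0
image of x^2: 0
image of x^3: 0
image of x^4: 0
image of x^5: 0
each image's coordinates form column j of the matrix


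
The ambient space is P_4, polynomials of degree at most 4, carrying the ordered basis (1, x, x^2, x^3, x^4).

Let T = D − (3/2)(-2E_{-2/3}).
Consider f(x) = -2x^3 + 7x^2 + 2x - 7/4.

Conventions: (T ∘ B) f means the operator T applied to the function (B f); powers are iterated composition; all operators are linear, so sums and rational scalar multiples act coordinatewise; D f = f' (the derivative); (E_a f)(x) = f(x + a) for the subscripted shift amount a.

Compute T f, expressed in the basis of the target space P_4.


D f = -6x^2 + 14x + 2
E_{-2/3} f = -2x^3 + 11x^2 - 10x + 67/108
(-2E_{-2/3}) f = 4x^3 - 22x^2 + 20x - 67/54
(-(3/2)(-2E_{-2/3})) f = -6x^3 + 33x^2 - 30x + 67/36
(D − (3/2)(-2E_{-2/3})) f = -6x^3 + 27x^2 - 16x + 139/36

the image equals g(x) = -6x^3 + 27x^2 - 16x + 139/36


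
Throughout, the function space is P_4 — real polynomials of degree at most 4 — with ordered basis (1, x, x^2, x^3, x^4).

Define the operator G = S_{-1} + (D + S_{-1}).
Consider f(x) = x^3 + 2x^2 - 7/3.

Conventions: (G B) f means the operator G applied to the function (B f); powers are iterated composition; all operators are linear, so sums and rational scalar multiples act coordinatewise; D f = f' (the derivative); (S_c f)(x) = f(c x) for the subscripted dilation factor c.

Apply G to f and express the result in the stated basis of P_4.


S_{-1} f = -x^3 + 2x^2 - 7/3
D f = 3x^2 + 4x
S_{-1} f = -x^3 + 2x^2 - 7/3
(D + S_{-1}) f = -x^3 + 5x^2 + 4x - 7/3
(S_{-1} + (D + S_{-1})) f = -2x^3 + 7x^2 + 4x - 14/3

the result is g(x) = -2x^3 + 7x^2 + 4x - 14/3


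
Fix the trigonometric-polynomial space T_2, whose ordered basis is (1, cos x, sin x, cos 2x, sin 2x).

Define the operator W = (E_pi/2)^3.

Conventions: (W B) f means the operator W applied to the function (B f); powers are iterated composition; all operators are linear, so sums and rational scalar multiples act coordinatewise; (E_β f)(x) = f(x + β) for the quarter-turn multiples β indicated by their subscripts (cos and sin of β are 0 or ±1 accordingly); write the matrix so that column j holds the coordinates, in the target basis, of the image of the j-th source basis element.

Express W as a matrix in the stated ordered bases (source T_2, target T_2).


the matrix is [[1, 0, 0, 0, 0]; [0, 0, -1, 0, 0]; [0, 1, 0, 0, 0]; [0, 0, 0, -1, 0]; [0, 0, 0, 0, -1]] (rows listed top to bottom)

image of 1: 1
image of cos x: sin x
image of sin x: -cos x
image of cos 2x: -cos 2x
image of sin 2x: -sin 2x
each image's coordinates form column j of the matrix


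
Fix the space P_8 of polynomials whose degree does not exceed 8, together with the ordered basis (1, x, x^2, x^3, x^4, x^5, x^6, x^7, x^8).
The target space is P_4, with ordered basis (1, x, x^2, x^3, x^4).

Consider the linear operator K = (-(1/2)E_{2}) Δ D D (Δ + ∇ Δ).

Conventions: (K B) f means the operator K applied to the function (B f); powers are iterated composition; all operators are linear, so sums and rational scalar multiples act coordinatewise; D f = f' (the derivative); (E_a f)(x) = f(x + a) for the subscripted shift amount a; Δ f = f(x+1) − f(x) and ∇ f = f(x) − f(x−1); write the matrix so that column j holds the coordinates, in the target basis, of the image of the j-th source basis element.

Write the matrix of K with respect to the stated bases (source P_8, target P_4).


image of 1: 0
image of x: 0
image of x^2: 0
image of x^3: 0
image of x^4: -12
image of x^5: -60x - 240
image of x^6: -180x^2 - 1440x - 2550
image of x^7: -420x^3 - 5040x^2 - 17850x - 20160
image of x^8: -840x^4 - 13440x^3 - 71400x^2 - 161280x - 134456
each image's coordinates form column j of the matrix

the matrix is [[0, 0, 0, 0, -12, -240, -2550, -20160, -134456]; [0, 0, 0, 0, 0, -60, -1440, -17850, -161280]; [0, 0, 0, 0, 0, 0, -180, -5040, -71400]; [0, 0, 0, 0, 0, 0, 0, -420, -13440]; [0, 0, 0, 0, 0, 0, 0, 0, -840]] (rows listed top to bottom)


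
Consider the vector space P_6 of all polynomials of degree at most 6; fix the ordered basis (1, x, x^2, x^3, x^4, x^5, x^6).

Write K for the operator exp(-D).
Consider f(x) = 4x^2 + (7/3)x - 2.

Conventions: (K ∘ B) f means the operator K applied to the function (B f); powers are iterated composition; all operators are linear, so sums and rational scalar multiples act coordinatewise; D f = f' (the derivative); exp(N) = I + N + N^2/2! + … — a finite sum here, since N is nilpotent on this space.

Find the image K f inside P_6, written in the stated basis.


the result is g(x) = 4x^2 - (17/3)x - 1/3

order-1 term: -8x - 7/3
order-2 term: 4
the series for exp(-D) f terminates at order 2
exp(-D) f = 4x^2 - (17/3)x - 1/3


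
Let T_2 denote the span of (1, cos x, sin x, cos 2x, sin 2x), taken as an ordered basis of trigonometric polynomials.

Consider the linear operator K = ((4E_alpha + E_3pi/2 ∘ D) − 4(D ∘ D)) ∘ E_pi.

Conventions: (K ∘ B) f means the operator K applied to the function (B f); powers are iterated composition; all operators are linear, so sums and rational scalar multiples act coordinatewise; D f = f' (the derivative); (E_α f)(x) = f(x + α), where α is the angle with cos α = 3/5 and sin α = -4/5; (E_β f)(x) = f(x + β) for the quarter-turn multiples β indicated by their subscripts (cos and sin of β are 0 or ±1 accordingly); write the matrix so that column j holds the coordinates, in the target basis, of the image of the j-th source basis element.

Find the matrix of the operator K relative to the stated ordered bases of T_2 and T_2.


the matrix is [[4, 0, 0, 0, 0]; [0, -37/5, 16/5, 0, 0]; [0, -16/5, -37/5, 0, 0]; [0, 0, 0, 372/25, -146/25]; [0, 0, 0, 146/25, 372/25]] (rows listed top to bottom)

image of 1: 4
image of cos x: -(37/5)cos x - (16/5)sin x
image of sin x: (16/5)cos x - (37/5)sin x
image of cos 2x: (372/25)cos 2x + (146/25)sin 2x
image of sin 2x: -(146/25)cos 2x + (372/25)sin 2x
each image's coordinates form column j of the matrix


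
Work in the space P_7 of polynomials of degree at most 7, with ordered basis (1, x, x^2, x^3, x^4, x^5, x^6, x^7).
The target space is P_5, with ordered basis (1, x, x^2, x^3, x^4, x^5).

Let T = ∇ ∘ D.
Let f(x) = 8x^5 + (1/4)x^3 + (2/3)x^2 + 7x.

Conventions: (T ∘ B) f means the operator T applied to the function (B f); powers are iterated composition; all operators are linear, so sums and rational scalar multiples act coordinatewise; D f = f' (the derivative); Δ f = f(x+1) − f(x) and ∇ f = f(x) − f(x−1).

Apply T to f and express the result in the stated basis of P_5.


g(x) = 160x^3 - 240x^2 + (323/2)x - 473/12

D f = 40x^4 + (3/4)x^2 + (4/3)x + 7
∇ D f = 160x^3 - 240x^2 + (323/2)x - 473/12


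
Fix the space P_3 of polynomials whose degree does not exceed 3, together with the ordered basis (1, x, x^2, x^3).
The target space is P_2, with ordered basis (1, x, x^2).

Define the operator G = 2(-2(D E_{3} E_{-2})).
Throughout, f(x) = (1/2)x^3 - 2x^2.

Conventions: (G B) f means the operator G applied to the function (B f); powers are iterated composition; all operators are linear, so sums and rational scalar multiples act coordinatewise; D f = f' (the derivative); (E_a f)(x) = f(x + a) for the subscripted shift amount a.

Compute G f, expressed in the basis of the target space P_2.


E_{-2} f = (1/2)x^3 - 5x^2 + 14x - 12
E_{3} E_{-2} f = (1/2)x^3 - (1/2)x^2 - (5/2)x - 3/2
D E_{3} E_{-2} f = (3/2)x^2 - x - 5/2
(-2(D E_{3} E_{-2})) f = -3x^2 + 2x + 5
(2(-2(D E_{3} E_{-2}))) f = -6x^2 + 4x + 10

g(x) = -6x^2 + 4x + 10


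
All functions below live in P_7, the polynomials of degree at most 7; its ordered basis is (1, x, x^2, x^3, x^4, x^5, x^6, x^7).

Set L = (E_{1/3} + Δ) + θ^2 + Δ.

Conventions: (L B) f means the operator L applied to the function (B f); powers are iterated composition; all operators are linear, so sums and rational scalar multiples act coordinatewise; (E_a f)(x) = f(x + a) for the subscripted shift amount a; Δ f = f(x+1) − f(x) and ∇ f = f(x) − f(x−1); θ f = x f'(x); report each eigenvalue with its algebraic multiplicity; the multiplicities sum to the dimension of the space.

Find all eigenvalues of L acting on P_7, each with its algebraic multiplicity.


λ = 1 (multiplicity 1), λ = 2 (multiplicity 1), λ = 5 (multiplicity 1), λ = 10 (multiplicity 1), λ = 17 (multiplicity 1), λ = 26 (multiplicity 1), λ = 37 (multiplicity 1), λ = 50 (multiplicity 1)

image of 1: 1
image of x: 2x + 7/3
image of x^2: 5x^2 + (14/3)x + 19/9
image of x^3: 10x^3 + 7x^2 + (19/3)x + 55/27
image of x^4: 17x^4 + (28/3)x^3 + (38/3)x^2 + (220/27)x + 163/81
image of x^5: 26x^5 + (35/3)x^4 + (190/9)x^3 + (550/27)x^2 + (815/81)x + 487/243
image of x^6: 37x^6 + 14x^5 + (95/3)x^4 + (1100/27)x^3 + (815/27)x^2 + (974/81)x + 1459/729
image of x^7: 50x^7 + (49/3)x^6 + (133/3)x^5 + (1925/27)x^4 + (5705/81)x^3 + (3409/81)x^2 + (10213/729)x + 4375/2187
the matrix is upper triangular; its diagonal is (1, 2, 5, 10, 17, 26, 37, 50)
for a triangular matrix the eigenvalues are the diagonal entries, with algebraic multiplicity their repetition count


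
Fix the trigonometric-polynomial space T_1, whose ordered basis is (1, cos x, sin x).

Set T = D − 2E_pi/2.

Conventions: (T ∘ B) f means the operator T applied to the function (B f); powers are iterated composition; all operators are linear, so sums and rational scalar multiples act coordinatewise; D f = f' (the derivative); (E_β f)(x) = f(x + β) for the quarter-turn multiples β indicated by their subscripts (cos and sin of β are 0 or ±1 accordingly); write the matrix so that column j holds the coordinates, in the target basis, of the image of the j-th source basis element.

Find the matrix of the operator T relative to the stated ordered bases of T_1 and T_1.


the matrix is [[-2, 0, 0]; [0, 0, -1]; [0, 1, 0]] (rows listed top to bottom)

image of 1: -2
image of cos x: sin x
image of sin x: -cos x
each image's coordinates form column j of the matrix


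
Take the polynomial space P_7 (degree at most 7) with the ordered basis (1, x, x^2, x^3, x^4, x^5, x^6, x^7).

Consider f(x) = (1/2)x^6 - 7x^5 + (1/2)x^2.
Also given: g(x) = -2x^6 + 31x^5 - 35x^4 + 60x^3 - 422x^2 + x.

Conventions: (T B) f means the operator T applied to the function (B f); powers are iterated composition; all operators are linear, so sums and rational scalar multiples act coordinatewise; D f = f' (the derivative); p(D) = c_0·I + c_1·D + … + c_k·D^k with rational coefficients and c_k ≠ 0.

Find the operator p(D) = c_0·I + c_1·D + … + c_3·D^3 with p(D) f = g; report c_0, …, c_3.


c_0 = -4, c_1 = 1, c_2 = 0, c_3 = 1

D^0 f = (1/2)x^6 - 7x^5 + (1/2)x^2
D^1 f = 3x^5 - 35x^4 + x
D^2 f = 15x^4 - 140x^3 + 1
D^3 f = 60x^3 - 420x^2
matching coefficients of g against c_0 f + c_1 Df + … from the top degree down determines the c_i
solution: c_0 = -4, c_1 = 1, c_2 = 0, c_3 = 1


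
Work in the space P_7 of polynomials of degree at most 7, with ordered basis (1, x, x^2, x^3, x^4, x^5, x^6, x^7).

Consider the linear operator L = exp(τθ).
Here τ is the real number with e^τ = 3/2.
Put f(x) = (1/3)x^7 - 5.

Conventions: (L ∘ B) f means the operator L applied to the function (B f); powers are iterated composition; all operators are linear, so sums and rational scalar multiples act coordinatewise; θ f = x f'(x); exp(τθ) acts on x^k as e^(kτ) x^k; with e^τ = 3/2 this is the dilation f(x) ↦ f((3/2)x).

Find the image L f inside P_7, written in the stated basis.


g(x) = (729/128)x^7 - 5

exp(τθ) x^k = e^(kτ) x^k; with e^τ = 3/2 this sends x^k to (3/2)^k x^k
x^7 ↦ 2187/128 x^7
applying this coordinatewise to f: exp(τθ) f = (729/128)x^7 - 5


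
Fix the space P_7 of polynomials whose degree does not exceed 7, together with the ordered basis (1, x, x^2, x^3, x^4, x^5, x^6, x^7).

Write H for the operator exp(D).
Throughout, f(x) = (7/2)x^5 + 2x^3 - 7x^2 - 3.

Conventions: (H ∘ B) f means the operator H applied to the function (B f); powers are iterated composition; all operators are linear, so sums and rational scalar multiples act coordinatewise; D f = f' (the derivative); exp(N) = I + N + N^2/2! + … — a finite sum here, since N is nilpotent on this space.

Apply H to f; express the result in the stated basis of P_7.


g(x) = (7/2)x^5 + (35/2)x^4 + 37x^3 + 34x^2 + (19/2)x - 9/2

order-1 term: (35/2)x^4 + 6x^2 - 14x
order-2 term: 35x^3 + 6x - 7
order-3 term: 35x^2 + 2
order-4 term: (35/2)x
order-5 term: 7/2
the series for exp(D) f terminates at order 5
exp(D) f = (7/2)x^5 + (35/2)x^4 + 37x^3 + 34x^2 + (19/2)x - 9/2


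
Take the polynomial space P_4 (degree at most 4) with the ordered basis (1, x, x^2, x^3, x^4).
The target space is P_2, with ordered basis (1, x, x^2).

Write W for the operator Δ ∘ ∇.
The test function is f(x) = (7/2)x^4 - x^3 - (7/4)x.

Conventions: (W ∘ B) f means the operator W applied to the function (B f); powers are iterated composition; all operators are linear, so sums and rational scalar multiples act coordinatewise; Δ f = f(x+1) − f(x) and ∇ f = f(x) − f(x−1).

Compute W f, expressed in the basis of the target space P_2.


the image equals g(x) = 42x^2 - 6x + 7

∇ f = 14x^3 - 24x^2 + 17x - 25/4
Δ ∇ f = 42x^2 - 6x + 7


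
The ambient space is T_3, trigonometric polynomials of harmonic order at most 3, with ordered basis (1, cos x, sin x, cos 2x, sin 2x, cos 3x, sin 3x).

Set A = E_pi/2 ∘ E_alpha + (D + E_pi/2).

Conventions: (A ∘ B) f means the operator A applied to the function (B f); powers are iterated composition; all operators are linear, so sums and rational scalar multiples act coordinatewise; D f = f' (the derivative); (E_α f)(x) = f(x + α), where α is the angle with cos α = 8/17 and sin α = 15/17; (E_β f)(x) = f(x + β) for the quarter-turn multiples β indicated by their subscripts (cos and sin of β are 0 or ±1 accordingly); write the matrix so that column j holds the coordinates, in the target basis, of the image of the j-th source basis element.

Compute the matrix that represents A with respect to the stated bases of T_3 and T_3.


image of 1: 2
image of cos x: -(15/17)cos x - (42/17)sin x
image of sin x: (42/17)cos x - (15/17)sin x
image of cos 2x: -(128/289)cos 2x - (338/289)sin 2x
image of sin 2x: (338/289)cos 2x - (128/289)sin 2x
image of cos 3x: -(495/4913)cos 3x - (14714/4913)sin 3x
image of sin 3x: (14714/4913)cos 3x - (495/4913)sin 3x
each image's coordinates form column j of the matrix

the matrix is [[2, 0, 0, 0, 0, 0, 0]; [0, -15/17, 42/17, 0, 0, 0, 0]; [0, -42/17, -15/17, 0, 0, 0, 0]; [0, 0, 0, -128/289, 338/289, 0, 0]; [0, 0, 0, -338/289, -128/289, 0, 0]; [0, 0, 0, 0, 0, -495/4913, 14714/4913]; [0, 0, 0, 0, 0, -14714/4913, -495/4913]] (rows listed top to bottom)


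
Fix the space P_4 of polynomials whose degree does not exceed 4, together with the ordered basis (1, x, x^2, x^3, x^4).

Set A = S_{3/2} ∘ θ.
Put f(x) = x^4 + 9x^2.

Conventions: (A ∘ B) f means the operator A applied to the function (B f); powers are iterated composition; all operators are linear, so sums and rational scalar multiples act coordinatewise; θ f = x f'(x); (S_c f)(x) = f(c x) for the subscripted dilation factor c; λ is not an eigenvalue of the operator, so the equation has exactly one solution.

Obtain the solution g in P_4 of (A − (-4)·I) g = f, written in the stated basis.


the result is g(x) = (4/97)x^4 + (18/17)x^2

write g with unknown coordinates in the stated basis and equate coefficients in (A − (-4)·I) g = f
solving from the highest basis element down gives g = (4/97)x^4 + (18/17)x^2
check: A g = (81/97)x^4 + (81/17)x^2
so A g − (-4)·g = x^4 + 9x^2 = f ✓


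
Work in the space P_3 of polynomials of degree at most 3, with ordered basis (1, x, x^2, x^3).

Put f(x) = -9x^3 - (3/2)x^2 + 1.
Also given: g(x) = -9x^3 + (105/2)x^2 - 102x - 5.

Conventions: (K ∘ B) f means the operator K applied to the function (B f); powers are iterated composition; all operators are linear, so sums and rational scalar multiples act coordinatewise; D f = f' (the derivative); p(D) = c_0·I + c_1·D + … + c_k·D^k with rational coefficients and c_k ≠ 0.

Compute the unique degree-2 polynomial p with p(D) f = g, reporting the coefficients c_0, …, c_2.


D^0 f = -9x^3 - (3/2)x^2 + 1
D^1 f = -27x^2 - 3x
D^2 f = -54x - 3
matching coefficients of g against c_0 f + c_1 Df + … from the top degree down determines the c_i
solution: c_0 = 1, c_1 = -2, c_2 = 2

c_0 = 1, c_1 = -2, c_2 = 2


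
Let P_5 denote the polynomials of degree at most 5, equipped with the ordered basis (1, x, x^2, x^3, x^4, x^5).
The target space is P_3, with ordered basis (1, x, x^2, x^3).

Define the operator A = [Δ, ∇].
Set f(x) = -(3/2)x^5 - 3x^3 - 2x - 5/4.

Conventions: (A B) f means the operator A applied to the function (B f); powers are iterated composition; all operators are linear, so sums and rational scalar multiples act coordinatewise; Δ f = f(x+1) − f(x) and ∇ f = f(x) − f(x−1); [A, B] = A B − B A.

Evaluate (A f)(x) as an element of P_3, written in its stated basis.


g(x) = 0

∇ f = -(15/2)x^4 + 15x^3 - 24x^2 + (33/2)x - 13/2
Δ ∇ f = -30x^3 - 33x
Δ f = -(15/2)x^4 - 15x^3 - 24x^2 - (33/2)x - 13/2
∇ Δ f = -30x^3 - 33x
[Δ, ∇] f = 0


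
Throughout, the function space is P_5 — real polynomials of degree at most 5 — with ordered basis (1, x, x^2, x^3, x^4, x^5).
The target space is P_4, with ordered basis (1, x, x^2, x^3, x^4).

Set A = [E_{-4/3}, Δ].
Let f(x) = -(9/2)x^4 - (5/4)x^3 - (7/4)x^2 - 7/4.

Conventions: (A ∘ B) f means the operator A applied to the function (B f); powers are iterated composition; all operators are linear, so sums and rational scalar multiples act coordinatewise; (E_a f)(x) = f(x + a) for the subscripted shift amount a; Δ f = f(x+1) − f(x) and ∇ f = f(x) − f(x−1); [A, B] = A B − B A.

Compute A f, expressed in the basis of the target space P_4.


Δ f = -18x^3 - (123/4)x^2 - (101/4)x - 15/2
E_{-4/3} Δ f = -18x^3 + (165/4)x^2 - (157/4)x + 85/6
E_{-4/3} f = -(9/2)x^4 + (91/4)x^3 - (179/4)x^2 + (122/3)x - 1741/108
Δ E_{-4/3} f = -18x^3 + (165/4)x^2 - (157/4)x + 85/6
[E_{-4/3}, Δ] f = 0

g(x) = 0


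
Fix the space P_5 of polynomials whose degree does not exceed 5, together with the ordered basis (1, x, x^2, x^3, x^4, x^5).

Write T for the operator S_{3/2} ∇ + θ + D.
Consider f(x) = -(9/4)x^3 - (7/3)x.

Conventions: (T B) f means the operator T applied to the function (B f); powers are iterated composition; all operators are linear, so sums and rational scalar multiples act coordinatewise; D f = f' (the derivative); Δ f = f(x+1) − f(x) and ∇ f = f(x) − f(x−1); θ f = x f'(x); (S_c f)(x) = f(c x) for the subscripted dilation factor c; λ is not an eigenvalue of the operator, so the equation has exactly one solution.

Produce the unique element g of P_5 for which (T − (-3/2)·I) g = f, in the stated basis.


write g with unknown coordinates in the stated basis and equate coefficients in (T − (-3/2)·I) g = f
solving from the highest basis element down gives g = -(1/2)x^3 + (39/28)x^2 - (97/21)x + 935/126
check: T g = -(3/2)x^3 - (117/56)x^2 + (193/42)x - 935/84
so T g − (-3/2)·g = -(9/4)x^3 - (7/3)x = f ✓

g(x) = -(1/2)x^3 + (39/28)x^2 - (97/21)x + 935/126


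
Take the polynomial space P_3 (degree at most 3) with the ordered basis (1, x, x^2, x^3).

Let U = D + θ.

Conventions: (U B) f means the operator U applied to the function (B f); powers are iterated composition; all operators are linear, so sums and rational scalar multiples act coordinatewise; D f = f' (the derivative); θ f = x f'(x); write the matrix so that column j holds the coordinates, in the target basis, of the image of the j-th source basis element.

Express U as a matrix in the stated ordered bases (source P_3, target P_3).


image of 1: 0
image of x: x + 1
image of x^2: 2x^2 + 2x
image of x^3: 3x^3 + 3x^2
each image's coordinates form column j of the matrix

the matrix is [[0, 1, 0, 0]; [0, 1, 2, 0]; [0, 0, 2, 3]; [0, 0, 0, 3]] (rows listed top to bottom)


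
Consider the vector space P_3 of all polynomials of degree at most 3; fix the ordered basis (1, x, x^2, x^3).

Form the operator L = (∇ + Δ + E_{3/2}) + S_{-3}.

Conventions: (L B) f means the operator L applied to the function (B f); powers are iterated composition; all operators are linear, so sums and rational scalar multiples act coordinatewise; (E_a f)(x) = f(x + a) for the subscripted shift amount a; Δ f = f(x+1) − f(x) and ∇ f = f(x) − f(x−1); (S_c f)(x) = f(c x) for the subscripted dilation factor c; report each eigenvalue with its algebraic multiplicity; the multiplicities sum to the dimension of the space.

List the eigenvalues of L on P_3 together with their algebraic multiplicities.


image of 1: 2
image of x: -2x + 7/2
image of x^2: 10x^2 + 7x + 9/4
image of x^3: -26x^3 + (21/2)x^2 + (27/4)x + 43/8
the matrix is upper triangular; its diagonal is (2, -2, 10, -26)
for a triangular matrix the eigenvalues are the diagonal entries, with algebraic multiplicity their repetition count

λ = -26 (multiplicity 1), λ = -2 (multiplicity 1), λ = 2 (multiplicity 1), λ = 10 (multiplicity 1)


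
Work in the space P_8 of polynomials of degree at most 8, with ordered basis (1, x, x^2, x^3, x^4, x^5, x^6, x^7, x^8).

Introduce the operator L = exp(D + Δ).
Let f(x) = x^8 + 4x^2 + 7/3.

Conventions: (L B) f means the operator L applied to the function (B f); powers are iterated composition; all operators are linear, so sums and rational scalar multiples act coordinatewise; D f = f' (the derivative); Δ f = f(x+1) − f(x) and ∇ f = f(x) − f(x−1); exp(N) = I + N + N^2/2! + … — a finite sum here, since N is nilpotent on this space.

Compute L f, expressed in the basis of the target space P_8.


order-1 term: 16x^7 + 28x^6 + 56x^5 + 70x^4 + 56x^3 + 28x^2 + 24x + 5
order-2 term: 112x^6 + 336x^5 + 770x^4 + 1120x^3 + 1036x^2 + 560x + 151
order-3 term: 448x^5 + 1680x^4 + 3920x^3 + 5460x^2 + 4312x + 1498
order-4 term: 1120x^4 + 4480x^3 + 9520x^2 + 10640x + 5033
order-5 term: 1792x^3 + 6720x^2 + 11200x + 7280
order-6 term: 1792x^2 + 5376x + 5152
order-7 term: 1024x + 1792
order-8 term: 256
the series for exp(D + Δ) f terminates at order 8
exp(D + Δ) f = x^8 + 16x^7 + 140x^6 + 840x^5 + 3640x^4 + 11368x^3 + 24560x^2 + 33136x + 63508/3

the result is g(x) = x^8 + 16x^7 + 140x^6 + 840x^5 + 3640x^4 + 11368x^3 + 24560x^2 + 33136x + 63508/3


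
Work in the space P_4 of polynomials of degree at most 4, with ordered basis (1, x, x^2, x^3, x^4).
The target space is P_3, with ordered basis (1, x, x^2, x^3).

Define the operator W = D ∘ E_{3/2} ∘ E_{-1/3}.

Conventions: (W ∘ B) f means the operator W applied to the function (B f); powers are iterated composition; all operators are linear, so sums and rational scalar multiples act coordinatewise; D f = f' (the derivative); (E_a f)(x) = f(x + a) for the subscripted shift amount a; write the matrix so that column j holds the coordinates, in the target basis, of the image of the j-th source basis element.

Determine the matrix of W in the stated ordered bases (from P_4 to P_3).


the matrix is [[0, 1, 7/3, 49/12, 343/54]; [0, 0, 2, 7, 49/3]; [0, 0, 0, 3, 14]; [0, 0, 0, 0, 4]] (rows listed top to bottom)

image of 1: 0
image of x: 1
image of x^2: 2x + 7/3
image of x^3: 3x^2 + 7x + 49/12
image of x^4: 4x^3 + 14x^2 + (49/3)x + 343/54
each image's coordinates form column j of the matrix


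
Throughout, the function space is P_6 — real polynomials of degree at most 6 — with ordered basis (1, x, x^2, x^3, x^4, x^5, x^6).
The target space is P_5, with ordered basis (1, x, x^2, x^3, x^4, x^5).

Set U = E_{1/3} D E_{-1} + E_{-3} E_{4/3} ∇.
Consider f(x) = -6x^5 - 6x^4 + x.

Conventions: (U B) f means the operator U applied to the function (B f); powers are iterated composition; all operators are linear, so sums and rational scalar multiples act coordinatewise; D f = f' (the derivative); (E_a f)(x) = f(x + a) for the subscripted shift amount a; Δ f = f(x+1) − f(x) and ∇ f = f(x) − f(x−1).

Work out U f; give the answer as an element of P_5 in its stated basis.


g(x) = -60x^4 + 292x^3 - 736x^2 + (8506/9)x - 12734/27

E_{-1} f = -6x^5 + 24x^4 - 36x^3 + 24x^2 - 5x - 1
D E_{-1} f = -30x^4 + 96x^3 - 108x^2 + 48x - 5
E_{1/3} D E_{-1} f = -30x^4 + 56x^3 - 32x^2 + (32/9)x + 59/27
∇ f = -30x^4 + 36x^3 - 24x^2 + 6x + 1
E_{4/3} ∇ f = -30x^4 - 124x^3 - 200x^2 - (1354/9)x - 1165/27
E_{-3} E_{4/3} ∇ f = -30x^4 + 236x^3 - 704x^2 + (8474/9)x - 12793/27
(E_{1/3} D E_{-1} + E_{-3} E_{4/3} ∇) f = -60x^4 + 292x^3 - 736x^2 + (8506/9)x - 12734/27


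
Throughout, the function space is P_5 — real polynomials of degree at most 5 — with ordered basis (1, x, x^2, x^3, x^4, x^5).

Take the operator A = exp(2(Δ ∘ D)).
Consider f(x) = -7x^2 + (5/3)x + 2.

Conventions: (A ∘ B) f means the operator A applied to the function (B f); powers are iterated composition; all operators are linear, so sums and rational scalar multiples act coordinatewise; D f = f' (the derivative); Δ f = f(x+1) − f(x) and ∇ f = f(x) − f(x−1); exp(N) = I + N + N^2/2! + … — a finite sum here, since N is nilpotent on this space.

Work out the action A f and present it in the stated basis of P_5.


g(x) = -7x^2 + (5/3)x - 26

order-1 term: -28
the series for exp(2(Δ ∘ D)) f terminates at order 1
exp(2(Δ ∘ D)) f = -7x^2 + (5/3)x - 26


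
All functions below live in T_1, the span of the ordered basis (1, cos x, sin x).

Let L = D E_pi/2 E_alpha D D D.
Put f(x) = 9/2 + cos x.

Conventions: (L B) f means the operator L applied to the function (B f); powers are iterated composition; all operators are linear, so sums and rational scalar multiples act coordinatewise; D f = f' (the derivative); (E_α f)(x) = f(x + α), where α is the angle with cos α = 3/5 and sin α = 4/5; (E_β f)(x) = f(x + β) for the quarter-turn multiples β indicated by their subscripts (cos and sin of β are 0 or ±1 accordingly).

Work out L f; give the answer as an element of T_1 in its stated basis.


D f = -sin x
D D f = -cos x
D (D D) f = sin x
E_alpha D (D D) f = (4/5)cos x + (3/5)sin x
E_pi/2 E_alpha D (D D) f = (3/5)cos x - (4/5)sin x
D (E_pi/2 E_alpha D) (D D) f = -(4/5)cos x - (3/5)sin x

g(x) = -(4/5)cos x - (3/5)sin x


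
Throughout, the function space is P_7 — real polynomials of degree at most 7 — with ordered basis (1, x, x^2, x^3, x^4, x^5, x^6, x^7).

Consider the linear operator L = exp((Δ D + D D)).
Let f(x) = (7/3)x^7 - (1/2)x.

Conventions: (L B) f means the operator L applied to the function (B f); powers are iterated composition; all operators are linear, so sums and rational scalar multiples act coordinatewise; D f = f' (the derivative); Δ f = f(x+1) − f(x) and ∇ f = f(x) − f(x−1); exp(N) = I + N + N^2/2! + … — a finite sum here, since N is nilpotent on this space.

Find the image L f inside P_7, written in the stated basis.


order-1 term: 196x^5 + 245x^4 + (980/3)x^3 + 245x^2 + 98x + 49/3
order-2 term: 3920x^3 + 5880x^2 + 5390x + 1960
order-3 term: 15680x + 11760
the series for exp((Δ D + D D)) f terminates at order 3
exp((Δ D + D D)) f = (7/3)x^7 + 196x^5 + 245x^4 + (12740/3)x^3 + 6125x^2 + (42335/2)x + 41209/3

the result is g(x) = (7/3)x^7 + 196x^5 + 245x^4 + (12740/3)x^3 + 6125x^2 + (42335/2)x + 41209/3


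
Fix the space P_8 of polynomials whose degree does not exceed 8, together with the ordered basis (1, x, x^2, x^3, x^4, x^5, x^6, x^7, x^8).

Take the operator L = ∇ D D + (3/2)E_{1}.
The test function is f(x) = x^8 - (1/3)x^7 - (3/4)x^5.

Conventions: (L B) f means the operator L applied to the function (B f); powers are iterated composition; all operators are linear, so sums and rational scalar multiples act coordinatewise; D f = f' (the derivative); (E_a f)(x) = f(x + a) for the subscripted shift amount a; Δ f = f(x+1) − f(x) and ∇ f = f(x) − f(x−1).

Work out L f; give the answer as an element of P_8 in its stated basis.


the result is g(x) = (3/2)x^8 + (23/2)x^7 + (77/2)x^6 + (3267/8)x^5 - (6625/8)x^4 + (5261/4)x^3 - (4019/4)x^2 + (3631/8)x - 681/8

D f = 8x^7 - (7/3)x^6 - (15/4)x^4
D D f = 56x^6 - 14x^5 - 15x^3
∇ D D f = 336x^5 - 910x^4 + 1260x^3 - 1025x^2 + 451x - 85
E_{1} f = x^8 + (23/3)x^7 + (77/3)x^6 + (193/4)x^5 + (655/12)x^4 + (221/6)x^3 + (27/2)x^2 + (23/12)x - 1/12
((3/2)E_{1}) f = (3/2)x^8 + (23/2)x^7 + (77/2)x^6 + (579/8)x^5 + (655/8)x^4 + (221/4)x^3 + (81/4)x^2 + (23/8)x - 1/8
(∇ D D + (3/2)E_{1}) f = (3/2)x^8 + (23/2)x^7 + (77/2)x^6 + (3267/8)x^5 - (6625/8)x^4 + (5261/4)x^3 - (4019/4)x^2 + (3631/8)x - 681/8
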